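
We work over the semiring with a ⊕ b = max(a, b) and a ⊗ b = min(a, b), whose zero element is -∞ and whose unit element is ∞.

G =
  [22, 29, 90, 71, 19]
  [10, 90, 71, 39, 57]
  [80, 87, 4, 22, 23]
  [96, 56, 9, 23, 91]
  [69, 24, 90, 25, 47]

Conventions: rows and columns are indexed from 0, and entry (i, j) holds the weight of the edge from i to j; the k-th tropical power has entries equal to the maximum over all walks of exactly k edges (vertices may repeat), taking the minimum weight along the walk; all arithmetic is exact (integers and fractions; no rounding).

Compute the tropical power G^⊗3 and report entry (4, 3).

G^⊗2:
  [80, 87, 29, 29, 71]
  [71, 90, 71, 39, 57]
  [23, 87, 80, 71, 57]
  [69, 56, 90, 71, 56]
  [80, 87, 69, 69, 47]
G^⊗3:
  [69, 87, 80, 71, 57]
  [71, 90, 71, 71, 57]
  [80, 87, 71, 39, 71]
  [80, 87, 69, 69, 71]
  [69, 87, 80, 71, 69]
Key observation: the optimum is the walk 4->2->0->3, with weight 90 min 80 min 71 = 71.
Optimal value attained by: walk 4->2->0->3.
Answer: (G^⊗3)[4][3] = 71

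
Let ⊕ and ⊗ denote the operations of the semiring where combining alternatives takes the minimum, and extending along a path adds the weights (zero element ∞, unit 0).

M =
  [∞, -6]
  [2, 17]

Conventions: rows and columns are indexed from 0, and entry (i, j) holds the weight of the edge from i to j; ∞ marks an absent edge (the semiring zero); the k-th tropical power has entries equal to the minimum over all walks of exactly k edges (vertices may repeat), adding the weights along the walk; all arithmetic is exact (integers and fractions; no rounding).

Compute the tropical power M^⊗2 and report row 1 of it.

M^⊗2:
  [-4, 11]
  [19, -4]
Answer: row 1 of M^⊗2 = [19, -4]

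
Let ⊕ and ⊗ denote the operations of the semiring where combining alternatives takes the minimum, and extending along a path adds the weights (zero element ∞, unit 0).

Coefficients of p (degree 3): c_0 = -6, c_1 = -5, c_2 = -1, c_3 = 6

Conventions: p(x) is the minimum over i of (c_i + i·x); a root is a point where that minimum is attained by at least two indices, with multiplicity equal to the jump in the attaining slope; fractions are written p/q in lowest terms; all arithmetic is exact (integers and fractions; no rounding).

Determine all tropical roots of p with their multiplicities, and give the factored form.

hull edge (i=0, c=-6) to (i=1, c=-5): slope 1, span 1
hull edge (i=1, c=-5) to (i=2, c=-1): slope 4, span 1
hull edge (i=2, c=-1) to (i=3, c=6): slope 7, span 1
Factored form: p(x) = 6 ⊗ (x ⊕ (-7)) ⊗ (x ⊕ (-4)) ⊗ (x ⊕ (-1))
Answer: roots = -7 (mult 1), -4 (mult 1), -1 (mult 1)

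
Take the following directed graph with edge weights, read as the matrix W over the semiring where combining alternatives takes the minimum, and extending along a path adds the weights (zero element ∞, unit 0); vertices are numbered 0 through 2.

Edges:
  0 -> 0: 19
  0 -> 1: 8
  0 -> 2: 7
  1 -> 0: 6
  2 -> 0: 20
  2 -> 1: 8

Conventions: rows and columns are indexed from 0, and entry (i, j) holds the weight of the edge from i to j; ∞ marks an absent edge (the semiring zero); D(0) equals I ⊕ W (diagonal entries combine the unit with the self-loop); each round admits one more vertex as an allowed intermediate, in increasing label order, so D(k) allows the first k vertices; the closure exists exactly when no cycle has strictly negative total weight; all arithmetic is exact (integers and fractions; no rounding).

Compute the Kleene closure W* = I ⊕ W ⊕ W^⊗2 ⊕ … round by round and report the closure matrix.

D(0):
  [0, 8, 7]
  [6, 0, ∞]
  [20, 8, 0]
D(1):
  [0, 8, 7]
  [6, 0, 13]
  [20, 8, 0]
D(2):
  [0, 8, 7]
  [6, 0, 13]
  [14, 8, 0]
D(3):
  [0, 8, 7]
  [6, 0, 13]
  [14, 8, 0]
Answer: W* = [[0, 8, 7], [6, 0, 13], [14, 8, 0]]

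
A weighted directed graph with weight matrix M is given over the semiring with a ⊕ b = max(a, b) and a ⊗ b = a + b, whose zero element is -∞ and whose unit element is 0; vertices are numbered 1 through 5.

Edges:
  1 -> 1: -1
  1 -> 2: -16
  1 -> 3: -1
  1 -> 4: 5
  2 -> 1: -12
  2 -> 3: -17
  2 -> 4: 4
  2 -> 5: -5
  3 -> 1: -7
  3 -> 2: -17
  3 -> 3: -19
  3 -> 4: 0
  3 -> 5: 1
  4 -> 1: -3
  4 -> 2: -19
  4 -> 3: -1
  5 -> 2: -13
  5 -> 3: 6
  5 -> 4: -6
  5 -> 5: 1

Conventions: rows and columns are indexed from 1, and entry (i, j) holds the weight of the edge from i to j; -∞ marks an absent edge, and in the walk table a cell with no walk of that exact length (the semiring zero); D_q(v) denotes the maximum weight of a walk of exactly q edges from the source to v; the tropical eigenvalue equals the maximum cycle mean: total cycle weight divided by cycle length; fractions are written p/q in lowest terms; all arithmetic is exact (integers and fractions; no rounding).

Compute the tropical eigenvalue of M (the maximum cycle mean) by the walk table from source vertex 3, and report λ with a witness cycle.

q=0: [-∞, -∞, 0, -∞, -∞]
q=1: [-7, -17, -19, 0, 1]
q=2: [-3, -12, 7, -2, 2]
q=3: [0, -10, 8, 7, 8]
q=4: [4, -5, 14, 8, 9]
q=5: [7, -3, 15, 14, 15]
Optimal cycle mean attained by: cycle 3->5->3, total 1 + 6, length 2.
Answer: λ = 7/2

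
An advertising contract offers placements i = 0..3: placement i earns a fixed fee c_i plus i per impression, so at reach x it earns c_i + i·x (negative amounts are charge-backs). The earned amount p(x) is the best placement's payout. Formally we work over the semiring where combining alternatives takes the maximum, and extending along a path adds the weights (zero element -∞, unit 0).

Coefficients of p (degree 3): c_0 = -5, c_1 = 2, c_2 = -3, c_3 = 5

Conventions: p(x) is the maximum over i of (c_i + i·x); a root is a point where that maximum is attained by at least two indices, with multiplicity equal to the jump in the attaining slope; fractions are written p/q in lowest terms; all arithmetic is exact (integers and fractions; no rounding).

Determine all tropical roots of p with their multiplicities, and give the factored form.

hull edge (i=0, c=-5) to (i=1, c=2): slope 7, span 1
hull edge (i=1, c=2) to (i=3, c=5): slope 3/2, span 2
Factored form: p(x) = 5 ⊗ (x ⊕ (-7)) ⊗ (x ⊕ (-3/2)) ⊗ (x ⊕ (-3/2))
Answer: roots = -7 (mult 1), -3/2 (mult 2)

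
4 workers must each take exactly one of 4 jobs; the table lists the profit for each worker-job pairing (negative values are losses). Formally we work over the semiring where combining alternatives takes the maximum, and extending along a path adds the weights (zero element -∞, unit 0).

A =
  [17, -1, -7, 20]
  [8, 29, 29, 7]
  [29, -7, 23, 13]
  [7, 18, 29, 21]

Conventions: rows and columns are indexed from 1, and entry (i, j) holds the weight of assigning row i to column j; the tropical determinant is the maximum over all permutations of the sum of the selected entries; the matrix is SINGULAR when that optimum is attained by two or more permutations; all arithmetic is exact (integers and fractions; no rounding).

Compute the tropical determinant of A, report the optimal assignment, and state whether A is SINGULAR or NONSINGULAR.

σ = (1, 2, 3, 4): 17 + 29 + 23 + 21 = 90
σ = (1, 2, 4, 3): 17 + 29 + 13 + 29 = 88
σ = (1, 3, 2, 4): 17 + 29 + (-7) + 21 = 60
σ = (1, 3, 4, 2): 17 + 29 + 13 + 18 = 77
σ = (1, 4, 2, 3): 17 + 7 + (-7) + 29 = 46
σ = (1, 4, 3, 2): 17 + 7 + 23 + 18 = 65
σ = (2, 1, 3, 4): (-1) + 8 + 23 + 21 = 51
σ = (2, 1, 4, 3): (-1) + 8 + 13 + 29 = 49
σ = (2, 3, 1, 4): (-1) + 29 + 29 + 21 = 78
σ = (2, 3, 4, 1): (-1) + 29 + 13 + 7 = 48
σ = (2, 4, 1, 3): (-1) + 7 + 29 + 29 = 64
σ = (2, 4, 3, 1): (-1) + 7 + 23 + 7 = 36
σ = (3, 1, 2, 4): (-7) + 8 + (-7) + 21 = 15
σ = (3, 1, 4, 2): (-7) + 8 + 13 + 18 = 32
σ = (3, 2, 1, 4): (-7) + 29 + 29 + 21 = 72
σ = (3, 2, 4, 1): (-7) + 29 + 13 + 7 = 42
σ = (3, 4, 1, 2): (-7) + 7 + 29 + 18 = 47
σ = (3, 4, 2, 1): (-7) + 7 + (-7) + 7 = 0
σ = (4, 1, 2, 3): 20 + 8 + (-7) + 29 = 50
σ = (4, 1, 3, 2): 20 + 8 + 23 + 18 = 69
σ = (4, 2, 1, 3): 20 + 29 + 29 + 29 = 107
σ = (4, 2, 3, 1): 20 + 29 + 23 + 7 = 79
σ = (4, 3, 1, 2): 20 + 29 + 29 + 18 = 96
σ = (4, 3, 2, 1): 20 + 29 + (-7) + 7 = 49
Optimal value attained by: σ = (4, 2, 1, 3).
Answer: det⊕(A) = 107; verdict: NONSINGULAR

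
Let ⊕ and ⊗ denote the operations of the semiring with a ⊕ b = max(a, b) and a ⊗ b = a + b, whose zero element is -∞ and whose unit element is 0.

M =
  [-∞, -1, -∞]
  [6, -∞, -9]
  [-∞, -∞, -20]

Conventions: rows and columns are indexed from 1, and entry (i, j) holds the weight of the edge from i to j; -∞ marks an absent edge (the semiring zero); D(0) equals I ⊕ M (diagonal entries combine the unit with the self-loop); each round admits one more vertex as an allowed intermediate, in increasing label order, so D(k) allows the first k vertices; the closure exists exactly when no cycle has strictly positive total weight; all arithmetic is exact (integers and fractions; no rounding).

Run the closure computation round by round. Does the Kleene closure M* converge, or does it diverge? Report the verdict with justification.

D(0):
  [0, -1, -∞]
  [6, 0, -9]
  [-∞, -∞, 0]
Detection: at round 1, diagonal entry (2, 2) turns strictly positive.
Key observation: the cycle 2->1->2 has total weight 6 + (-1), which is strictly positive.
Answer: DIVERGES — positive cycle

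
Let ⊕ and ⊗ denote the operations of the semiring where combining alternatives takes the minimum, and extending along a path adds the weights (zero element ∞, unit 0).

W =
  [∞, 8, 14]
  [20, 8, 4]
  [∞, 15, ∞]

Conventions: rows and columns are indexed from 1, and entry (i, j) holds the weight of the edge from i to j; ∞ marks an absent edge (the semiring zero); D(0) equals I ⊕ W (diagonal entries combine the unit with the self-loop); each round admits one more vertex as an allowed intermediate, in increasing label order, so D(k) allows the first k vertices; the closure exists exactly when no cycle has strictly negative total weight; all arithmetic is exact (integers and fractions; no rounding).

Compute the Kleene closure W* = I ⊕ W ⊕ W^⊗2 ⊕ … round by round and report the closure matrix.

D(0):
  [0, 8, 14]
  [20, 0, 4]
  [∞, 15, 0]
D(1):
  [0, 8, 14]
  [20, 0, 4]
  [∞, 15, 0]
D(2):
  [0, 8, 12]
  [20, 0, 4]
  [35, 15, 0]
D(3):
  [0, 8, 12]
  [20, 0, 4]
  [35, 15, 0]
Answer: W* = [[0, 8, 12], [20, 0, 4], [35, 15, 0]]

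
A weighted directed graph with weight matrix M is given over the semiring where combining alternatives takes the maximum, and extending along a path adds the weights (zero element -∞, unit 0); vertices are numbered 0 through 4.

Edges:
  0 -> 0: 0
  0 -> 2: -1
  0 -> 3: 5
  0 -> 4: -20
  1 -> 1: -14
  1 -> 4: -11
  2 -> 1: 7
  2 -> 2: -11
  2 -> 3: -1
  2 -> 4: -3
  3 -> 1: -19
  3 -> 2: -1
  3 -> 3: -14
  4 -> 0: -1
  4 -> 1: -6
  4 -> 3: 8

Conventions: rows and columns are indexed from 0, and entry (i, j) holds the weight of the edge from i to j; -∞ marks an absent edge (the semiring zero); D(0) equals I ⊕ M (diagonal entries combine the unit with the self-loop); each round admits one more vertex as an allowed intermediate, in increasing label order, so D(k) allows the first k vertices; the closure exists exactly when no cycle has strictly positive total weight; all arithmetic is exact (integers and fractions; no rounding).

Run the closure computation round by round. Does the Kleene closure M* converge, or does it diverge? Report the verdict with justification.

D(0):
  [0, -∞, -1, 5, -20]
  [-∞, 0, -∞, -∞, -11]
  [-∞, 7, 0, -1, -3]
  [-∞, -19, -1, 0, -∞]
  [-1, -6, -∞, 8, 0]
D(1):
  [0, -∞, -1, 5, -20]
  [-∞, 0, -∞, -∞, -11]
  [-∞, 7, 0, -1, -3]
  [-∞, -19, -1, 0, -∞]
  [-1, -6, -2, 8, 0]
D(2):
  [0, -∞, -1, 5, -20]
  [-∞, 0, -∞, -∞, -11]
  [-∞, 7, 0, -1, -3]
  [-∞, -19, -1, 0, -30]
  [-1, -6, -2, 8, 0]
D(3):
  [0, 6, -1, 5, -4]
  [-∞, 0, -∞, -∞, -11]
  [-∞, 7, 0, -1, -3]
  [-∞, 6, -1, 0, -4]
  [-1, 5, -2, 8, 0]
Detection: at round 4, diagonal entry (4, 4) turns strictly positive.
Key observation: the cycle 4->3->2->1->4 has total weight 8 + (-1) + 7 + (-11), which is strictly positive.
Answer: DIVERGES — positive cycle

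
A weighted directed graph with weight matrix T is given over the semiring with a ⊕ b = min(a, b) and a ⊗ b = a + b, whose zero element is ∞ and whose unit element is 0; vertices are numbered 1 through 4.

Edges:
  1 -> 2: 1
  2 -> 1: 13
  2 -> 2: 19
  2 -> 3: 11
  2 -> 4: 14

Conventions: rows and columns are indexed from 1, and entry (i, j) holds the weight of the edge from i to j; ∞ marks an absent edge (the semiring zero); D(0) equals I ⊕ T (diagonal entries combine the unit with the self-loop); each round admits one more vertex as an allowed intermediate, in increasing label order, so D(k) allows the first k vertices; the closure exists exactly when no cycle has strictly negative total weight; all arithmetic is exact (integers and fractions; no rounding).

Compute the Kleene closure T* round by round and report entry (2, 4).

D(0):
  [0, 1, ∞, ∞]
  [13, 0, 11, 14]
  [∞, ∞, 0, ∞]
  [∞, ∞, ∞, 0]
D(1):
  [0, 1, ∞, ∞]
  [13, 0, 11, 14]
  [∞, ∞, 0, ∞]
  [∞, ∞, ∞, 0]
D(2):
  [0, 1, 12, 15]
  [13, 0, 11, 14]
  [∞, ∞, 0, ∞]
  [∞, ∞, ∞, 0]
D(3):
  [0, 1, 12, 15]
  [13, 0, 11, 14]
  [∞, ∞, 0, ∞]
  [∞, ∞, ∞, 0]
D(4):
  [0, 1, 12, 15]
  [13, 0, 11, 14]
  [∞, ∞, 0, ∞]
  [∞, ∞, ∞, 0]
Answer: T*[2][4] = 14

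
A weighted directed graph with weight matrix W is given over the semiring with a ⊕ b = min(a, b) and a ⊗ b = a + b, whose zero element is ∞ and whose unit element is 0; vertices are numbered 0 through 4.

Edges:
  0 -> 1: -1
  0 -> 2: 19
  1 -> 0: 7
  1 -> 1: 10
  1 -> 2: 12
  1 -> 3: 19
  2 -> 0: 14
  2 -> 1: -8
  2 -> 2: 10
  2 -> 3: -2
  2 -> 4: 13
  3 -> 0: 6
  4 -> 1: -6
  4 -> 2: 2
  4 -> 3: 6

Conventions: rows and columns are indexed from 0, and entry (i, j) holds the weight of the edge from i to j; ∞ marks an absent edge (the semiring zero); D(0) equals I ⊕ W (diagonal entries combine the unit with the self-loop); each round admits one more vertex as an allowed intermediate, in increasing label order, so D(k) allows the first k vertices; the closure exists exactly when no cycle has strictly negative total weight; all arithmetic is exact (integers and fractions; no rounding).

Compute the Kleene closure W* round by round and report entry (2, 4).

D(0):
  [0, -1, 19, ∞, ∞]
  [7, 0, 12, 19, ∞]
  [14, -8, 0, -2, 13]
  [6, ∞, ∞, 0, ∞]
  [∞, -6, 2, 6, 0]
D(1):
  [0, -1, 19, ∞, ∞]
  [7, 0, 12, 19, ∞]
  [14, -8, 0, -2, 13]
  [6, 5, 25, 0, ∞]
  [∞, -6, 2, 6, 0]
D(2):
  [0, -1, 11, 18, ∞]
  [7, 0, 12, 19, ∞]
  [-1, -8, 0, -2, 13]
  [6, 5, 17, 0, ∞]
  [1, -6, 2, 6, 0]
D(3):
  [0, -1, 11, 9, 24]
  [7, 0, 12, 10, 25]
  [-1, -8, 0, -2, 13]
  [6, 5, 17, 0, 30]
  [1, -6, 2, 0, 0]
D(4):
  [0, -1, 11, 9, 24]
  [7, 0, 12, 10, 25]
  [-1, -8, 0, -2, 13]
  [6, 5, 17, 0, 30]
  [1, -6, 2, 0, 0]
D(5):
  [0, -1, 11, 9, 24]
  [7, 0, 12, 10, 25]
  [-1, -8, 0, -2, 13]
  [6, 5, 17, 0, 30]
  [1, -6, 2, 0, 0]
Answer: W*[2][4] = 13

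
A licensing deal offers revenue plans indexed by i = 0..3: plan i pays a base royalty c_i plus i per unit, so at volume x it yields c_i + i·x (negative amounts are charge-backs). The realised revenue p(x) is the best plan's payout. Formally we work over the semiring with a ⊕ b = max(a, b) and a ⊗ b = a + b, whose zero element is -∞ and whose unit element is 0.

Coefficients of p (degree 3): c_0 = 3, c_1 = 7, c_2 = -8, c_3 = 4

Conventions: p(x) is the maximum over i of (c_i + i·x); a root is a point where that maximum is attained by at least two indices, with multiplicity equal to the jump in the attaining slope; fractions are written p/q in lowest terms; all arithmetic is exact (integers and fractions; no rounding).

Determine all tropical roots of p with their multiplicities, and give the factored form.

hull edge (i=0, c=3) to (i=1, c=7): slope 4, span 1
hull edge (i=1, c=7) to (i=3, c=4): slope -3/2, span 2
Factored form: p(x) = 4 ⊗ (x ⊕ (-4)) ⊗ (x ⊕ 3/2) ⊗ (x ⊕ 3/2)
Answer: roots = -4 (mult 1), 3/2 (mult 2)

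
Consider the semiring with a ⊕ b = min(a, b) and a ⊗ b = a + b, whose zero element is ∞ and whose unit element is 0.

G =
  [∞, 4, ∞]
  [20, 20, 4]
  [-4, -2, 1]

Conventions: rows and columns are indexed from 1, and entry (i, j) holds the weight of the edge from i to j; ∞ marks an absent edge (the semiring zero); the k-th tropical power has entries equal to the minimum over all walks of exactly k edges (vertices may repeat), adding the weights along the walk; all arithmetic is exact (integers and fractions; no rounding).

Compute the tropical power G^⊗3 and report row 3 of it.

G^⊗2:
  [24, 24, 8]
  [0, 2, 5]
  [-3, -1, 2]
G^⊗3:
  [4, 6, 9]
  [1, 3, 6]
  [-2, 0, 3]
Answer: row 3 of G^⊗3 = [-2, 0, 3]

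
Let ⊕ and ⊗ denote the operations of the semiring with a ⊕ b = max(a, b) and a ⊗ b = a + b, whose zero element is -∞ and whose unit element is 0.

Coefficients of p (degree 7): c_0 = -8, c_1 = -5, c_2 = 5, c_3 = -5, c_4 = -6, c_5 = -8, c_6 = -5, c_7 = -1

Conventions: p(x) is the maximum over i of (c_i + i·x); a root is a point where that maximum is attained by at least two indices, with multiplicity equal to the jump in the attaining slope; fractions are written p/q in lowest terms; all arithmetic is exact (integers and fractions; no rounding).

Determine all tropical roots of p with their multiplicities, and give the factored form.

hull edge (i=0, c=-8) to (i=2, c=5): slope 13/2, span 2
hull edge (i=2, c=5) to (i=7, c=-1): slope -6/5, span 5
Factored form: p(x) = -1 ⊗ (x ⊕ (-13/2)) ⊗ (x ⊕ (-13/2)) ⊗ (x ⊕ 6/5) ⊗ (x ⊕ 6/5) ⊗ (x ⊕ 6/5) ⊗ (x ⊕ 6/5) ⊗ (x ⊕ 6/5)
Answer: roots = -13/2 (mult 2), 6/5 (mult 5)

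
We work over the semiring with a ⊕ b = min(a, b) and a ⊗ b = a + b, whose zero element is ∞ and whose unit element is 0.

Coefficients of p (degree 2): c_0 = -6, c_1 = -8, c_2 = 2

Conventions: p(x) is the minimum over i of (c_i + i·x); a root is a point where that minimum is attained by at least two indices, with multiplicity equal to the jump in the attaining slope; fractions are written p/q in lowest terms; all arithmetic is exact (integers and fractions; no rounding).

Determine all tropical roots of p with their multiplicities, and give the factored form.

hull edge (i=0, c=-6) to (i=1, c=-8): slope -2, span 1
hull edge (i=1, c=-8) to (i=2, c=2): slope 10, span 1
Factored form: p(x) = 2 ⊗ (x ⊕ (-10)) ⊗ (x ⊕ 2)
Answer: roots = -10 (mult 1), 2 (mult 1)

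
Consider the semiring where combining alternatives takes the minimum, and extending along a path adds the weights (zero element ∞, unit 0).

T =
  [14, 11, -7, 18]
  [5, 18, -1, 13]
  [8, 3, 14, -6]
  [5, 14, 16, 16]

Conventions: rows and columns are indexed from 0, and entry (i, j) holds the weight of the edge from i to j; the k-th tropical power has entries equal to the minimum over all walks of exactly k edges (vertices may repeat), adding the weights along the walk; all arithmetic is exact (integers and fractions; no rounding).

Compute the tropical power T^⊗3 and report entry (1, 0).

T^⊗2:
  [1, -4, 7, -13]
  [7, 2, -2, -7]
  [-1, 8, 1, 8]
  [19, 16, -2, 10]
T^⊗3:
  [-8, 1, -6, 1]
  [-2, 1, 0, -8]
  [9, 4, -8, -5]
  [6, 1, 12, -8]
Key observation: the optimum is the walk 1->2->3->0, with weight (-1) + (-6) + 5 = -2.
Optimal value attained by: walk 1->2->3->0.
Answer: (T^⊗3)[1][0] = -2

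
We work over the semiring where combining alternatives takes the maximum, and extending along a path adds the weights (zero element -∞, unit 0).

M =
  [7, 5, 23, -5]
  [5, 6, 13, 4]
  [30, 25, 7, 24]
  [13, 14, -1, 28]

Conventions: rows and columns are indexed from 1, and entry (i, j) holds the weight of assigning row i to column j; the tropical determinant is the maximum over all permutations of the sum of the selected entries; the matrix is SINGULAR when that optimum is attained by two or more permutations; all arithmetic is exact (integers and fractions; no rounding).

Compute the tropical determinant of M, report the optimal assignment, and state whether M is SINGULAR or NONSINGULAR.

σ = (1, 2, 3, 4): 7 + 6 + 7 + 28 = 48
σ = (1, 2, 4, 3): 7 + 6 + 24 + (-1) = 36
σ = (1, 3, 2, 4): 7 + 13 + 25 + 28 = 73
σ = (1, 3, 4, 2): 7 + 13 + 24 + 14 = 58
σ = (1, 4, 2, 3): 7 + 4 + 25 + (-1) = 35
σ = (1, 4, 3, 2): 7 + 4 + 7 + 14 = 32
σ = (2, 1, 3, 4): 5 + 5 + 7 + 28 = 45
σ = (2, 1, 4, 3): 5 + 5 + 24 + (-1) = 33
σ = (2, 3, 1, 4): 5 + 13 + 30 + 28 = 76
σ = (2, 3, 4, 1): 5 + 13 + 24 + 13 = 55
σ = (2, 4, 1, 3): 5 + 4 + 30 + (-1) = 38
σ = (2, 4, 3, 1): 5 + 4 + 7 + 13 = 29
σ = (3, 1, 2, 4): 23 + 5 + 25 + 28 = 81
σ = (3, 1, 4, 2): 23 + 5 + 24 + 14 = 66
σ = (3, 2, 1, 4): 23 + 6 + 30 + 28 = 87
σ = (3, 2, 4, 1): 23 + 6 + 24 + 13 = 66
σ = (3, 4, 1, 2): 23 + 4 + 30 + 14 = 71
σ = (3, 4, 2, 1): 23 + 4 + 25 + 13 = 65
σ = (4, 1, 2, 3): (-5) + 5 + 25 + (-1) = 24
σ = (4, 1, 3, 2): (-5) + 5 + 7 + 14 = 21
σ = (4, 2, 1, 3): (-5) + 6 + 30 + (-1) = 30
σ = (4, 2, 3, 1): (-5) + 6 + 7 + 13 = 21
σ = (4, 3, 1, 2): (-5) + 13 + 30 + 14 = 52
σ = (4, 3, 2, 1): (-5) + 13 + 25 + 13 = 46
Optimal value attained by: σ = (3, 2, 1, 4).
Answer: det⊕(M) = 87; verdict: NONSINGULAR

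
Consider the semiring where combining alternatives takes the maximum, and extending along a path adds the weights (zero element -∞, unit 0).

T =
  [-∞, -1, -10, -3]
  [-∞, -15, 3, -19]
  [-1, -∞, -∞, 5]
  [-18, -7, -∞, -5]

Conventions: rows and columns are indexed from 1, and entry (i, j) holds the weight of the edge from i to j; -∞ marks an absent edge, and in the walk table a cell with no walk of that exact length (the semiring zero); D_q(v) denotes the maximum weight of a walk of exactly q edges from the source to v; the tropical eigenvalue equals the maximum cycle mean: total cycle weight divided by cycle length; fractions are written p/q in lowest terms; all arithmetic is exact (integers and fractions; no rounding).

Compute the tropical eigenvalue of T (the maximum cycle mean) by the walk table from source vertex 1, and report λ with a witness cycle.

q=0: [0, -∞, -∞, -∞]
q=1: [-∞, -1, -10, -3]
q=2: [-11, -10, 2, -5]
q=3: [1, -12, -7, 7]
q=4: [-8, 0, -9, 2]
Optimal cycle mean attained by: cycle 1->2->3->1, total (-1) + 3 + (-1), length 3.
Answer: λ = 1/3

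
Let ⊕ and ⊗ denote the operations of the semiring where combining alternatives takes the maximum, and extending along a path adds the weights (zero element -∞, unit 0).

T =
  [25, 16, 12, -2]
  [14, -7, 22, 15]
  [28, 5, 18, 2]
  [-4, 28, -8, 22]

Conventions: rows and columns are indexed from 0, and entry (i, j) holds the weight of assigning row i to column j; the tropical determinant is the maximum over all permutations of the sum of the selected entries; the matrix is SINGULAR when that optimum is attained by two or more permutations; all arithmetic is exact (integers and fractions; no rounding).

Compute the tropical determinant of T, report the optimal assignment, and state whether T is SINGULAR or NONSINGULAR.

σ = (0, 1, 2, 3): 25 + (-7) + 18 + 22 = 58
σ = (0, 1, 3, 2): 25 + (-7) + 2 + (-8) = 12
σ = (0, 2, 1, 3): 25 + 22 + 5 + 22 = 74
σ = (0, 2, 3, 1): 25 + 22 + 2 + 28 = 77
σ = (0, 3, 1, 2): 25 + 15 + 5 + (-8) = 37
σ = (0, 3, 2, 1): 25 + 15 + 18 + 28 = 86
σ = (1, 0, 2, 3): 16 + 14 + 18 + 22 = 70
σ = (1, 0, 3, 2): 16 + 14 + 2 + (-8) = 24
σ = (1, 2, 0, 3): 16 + 22 + 28 + 22 = 88
σ = (1, 2, 3, 0): 16 + 22 + 2 + (-4) = 36
σ = (1, 3, 0, 2): 16 + 15 + 28 + (-8) = 51
σ = (1, 3, 2, 0): 16 + 15 + 18 + (-4) = 45
σ = (2, 0, 1, 3): 12 + 14 + 5 + 22 = 53
σ = (2, 0, 3, 1): 12 + 14 + 2 + 28 = 56
σ = (2, 1, 0, 3): 12 + (-7) + 28 + 22 = 55
σ = (2, 1, 3, 0): 12 + (-7) + 2 + (-4) = 3
σ = (2, 3, 0, 1): 12 + 15 + 28 + 28 = 83
σ = (2, 3, 1, 0): 12 + 15 + 5 + (-4) = 28
σ = (3, 0, 1, 2): (-2) + 14 + 5 + (-8) = 9
σ = (3, 0, 2, 1): (-2) + 14 + 18 + 28 = 58
σ = (3, 1, 0, 2): (-2) + (-7) + 28 + (-8) = 11
σ = (3, 1, 2, 0): (-2) + (-7) + 18 + (-4) = 5
σ = (3, 2, 0, 1): (-2) + 22 + 28 + 28 = 76
σ = (3, 2, 1, 0): (-2) + 22 + 5 + (-4) = 21
Optimal value attained by: σ = (1, 2, 0, 3).
Answer: det⊕(T) = 88; verdict: NONSINGULAR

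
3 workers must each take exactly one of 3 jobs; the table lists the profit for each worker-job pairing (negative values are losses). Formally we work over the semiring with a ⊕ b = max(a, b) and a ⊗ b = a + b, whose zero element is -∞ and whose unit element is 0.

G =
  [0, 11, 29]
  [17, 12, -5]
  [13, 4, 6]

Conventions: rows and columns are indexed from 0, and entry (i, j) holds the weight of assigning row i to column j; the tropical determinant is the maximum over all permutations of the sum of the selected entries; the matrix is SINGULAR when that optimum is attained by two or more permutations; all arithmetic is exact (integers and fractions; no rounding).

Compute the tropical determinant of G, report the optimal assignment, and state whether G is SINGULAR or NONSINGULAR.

σ = (0, 1, 2): 0 + 12 + 6 = 18
σ = (0, 2, 1): 0 + (-5) + 4 = -1
σ = (1, 0, 2): 11 + 17 + 6 = 34
σ = (1, 2, 0): 11 + (-5) + 13 = 19
σ = (2, 0, 1): 29 + 17 + 4 = 50
σ = (2, 1, 0): 29 + 12 + 13 = 54
Optimal value attained by: σ = (2, 1, 0).
Answer: det⊕(G) = 54; verdict: NONSINGULAR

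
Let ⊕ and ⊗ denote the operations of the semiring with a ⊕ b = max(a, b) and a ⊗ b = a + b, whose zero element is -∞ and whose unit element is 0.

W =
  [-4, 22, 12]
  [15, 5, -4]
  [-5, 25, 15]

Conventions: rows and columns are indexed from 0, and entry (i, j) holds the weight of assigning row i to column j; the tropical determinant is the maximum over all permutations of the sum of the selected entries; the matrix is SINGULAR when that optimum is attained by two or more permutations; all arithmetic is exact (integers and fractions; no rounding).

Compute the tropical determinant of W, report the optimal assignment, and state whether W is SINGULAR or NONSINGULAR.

σ = (0, 1, 2): (-4) + 5 + 15 = 16
σ = (0, 2, 1): (-4) + (-4) + 25 = 17
σ = (1, 0, 2): 22 + 15 + 15 = 52
σ = (1, 2, 0): 22 + (-4) + (-5) = 13
σ = (2, 0, 1): 12 + 15 + 25 = 52
σ = (2, 1, 0): 12 + 5 + (-5) = 12
Optimal value attained by: σ = (1, 0, 2).
Answer: det⊕(W) = 52; verdict: SINGULAR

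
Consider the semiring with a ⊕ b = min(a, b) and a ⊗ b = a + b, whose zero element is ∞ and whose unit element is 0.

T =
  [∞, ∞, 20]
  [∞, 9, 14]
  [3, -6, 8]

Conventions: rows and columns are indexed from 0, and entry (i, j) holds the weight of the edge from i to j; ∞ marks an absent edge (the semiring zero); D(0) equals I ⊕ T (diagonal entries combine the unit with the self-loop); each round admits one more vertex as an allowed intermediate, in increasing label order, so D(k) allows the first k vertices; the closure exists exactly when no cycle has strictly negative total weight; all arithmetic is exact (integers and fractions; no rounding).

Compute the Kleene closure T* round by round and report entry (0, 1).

D(0):
  [0, ∞, 20]
  [∞, 0, 14]
  [3, -6, 0]
D(1):
  [0, ∞, 20]
  [∞, 0, 14]
  [3, -6, 0]
D(2):
  [0, ∞, 20]
  [∞, 0, 14]
  [3, -6, 0]
D(3):
  [0, 14, 20]
  [17, 0, 14]
  [3, -6, 0]
Answer: T*[0][1] = 14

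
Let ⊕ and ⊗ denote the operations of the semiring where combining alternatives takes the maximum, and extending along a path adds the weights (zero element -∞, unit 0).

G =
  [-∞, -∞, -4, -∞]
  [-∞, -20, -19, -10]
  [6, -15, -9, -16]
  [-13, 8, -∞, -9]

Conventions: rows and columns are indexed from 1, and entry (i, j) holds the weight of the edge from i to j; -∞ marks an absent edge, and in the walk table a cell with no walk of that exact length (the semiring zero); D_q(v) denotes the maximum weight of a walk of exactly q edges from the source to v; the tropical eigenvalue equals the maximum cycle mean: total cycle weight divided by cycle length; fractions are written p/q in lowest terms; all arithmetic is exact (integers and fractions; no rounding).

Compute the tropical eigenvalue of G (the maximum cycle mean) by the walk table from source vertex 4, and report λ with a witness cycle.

q=0: [-∞, -∞, -∞, 0]
q=1: [-13, 8, -∞, -9]
q=2: [-22, -1, -11, -2]
q=3: [-5, 6, -20, -11]
q=4: [-14, -3, -9, -4]
Optimal cycle mean attained by: cycle 1->3->1, total (-4) + 6, length 2.
Answer: λ = 1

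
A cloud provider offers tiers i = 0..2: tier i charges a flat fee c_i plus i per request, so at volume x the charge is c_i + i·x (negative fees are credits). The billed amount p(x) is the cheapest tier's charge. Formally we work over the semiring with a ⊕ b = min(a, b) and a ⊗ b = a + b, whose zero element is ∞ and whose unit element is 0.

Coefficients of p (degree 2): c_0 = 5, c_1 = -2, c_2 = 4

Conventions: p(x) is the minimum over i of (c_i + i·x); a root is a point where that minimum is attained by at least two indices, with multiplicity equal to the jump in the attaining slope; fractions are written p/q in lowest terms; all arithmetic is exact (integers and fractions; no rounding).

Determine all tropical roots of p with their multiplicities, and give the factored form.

hull edge (i=0, c=5) to (i=1, c=-2): slope -7, span 1
hull edge (i=1, c=-2) to (i=2, c=4): slope 6, span 1
Factored form: p(x) = 4 ⊗ (x ⊕ (-6)) ⊗ (x ⊕ 7)
Answer: roots = -6 (mult 1), 7 (mult 1)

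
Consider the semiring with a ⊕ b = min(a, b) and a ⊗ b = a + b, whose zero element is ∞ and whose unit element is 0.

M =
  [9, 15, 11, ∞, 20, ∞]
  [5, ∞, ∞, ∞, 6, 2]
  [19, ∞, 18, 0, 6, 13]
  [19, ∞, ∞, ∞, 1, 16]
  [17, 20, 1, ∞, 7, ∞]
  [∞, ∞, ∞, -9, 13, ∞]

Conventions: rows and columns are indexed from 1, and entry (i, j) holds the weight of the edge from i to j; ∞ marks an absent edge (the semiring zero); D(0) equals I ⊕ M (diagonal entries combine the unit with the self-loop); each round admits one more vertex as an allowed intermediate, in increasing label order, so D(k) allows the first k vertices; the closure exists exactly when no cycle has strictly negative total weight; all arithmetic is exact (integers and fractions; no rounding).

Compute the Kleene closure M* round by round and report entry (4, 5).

D(0):
  [0, 15, 11, ∞, 20, ∞]
  [5, 0, ∞, ∞, 6, 2]
  [19, ∞, 0, 0, 6, 13]
  [19, ∞, ∞, 0, 1, 16]
  [17, 20, 1, ∞, 0, ∞]
  [∞, ∞, ∞, -9, 13, 0]
D(1):
  [0, 15, 11, ∞, 20, ∞]
  [5, 0, 16, ∞, 6, 2]
  [19, 34, 0, 0, 6, 13]
  [19, 34, 30, 0, 1, 16]
  [17, 20, 1, ∞, 0, ∞]
  [∞, ∞, ∞, -9, 13, 0]
D(2):
  [0, 15, 11, ∞, 20, 17]
  [5, 0, 16, ∞, 6, 2]
  [19, 34, 0, 0, 6, 13]
  [19, 34, 30, 0, 1, 16]
  [17, 20, 1, ∞, 0, 22]
  [∞, ∞, ∞, -9, 13, 0]
D(3):
  [0, 15, 11, 11, 17, 17]
  [5, 0, 16, 16, 6, 2]
  [19, 34, 0, 0, 6, 13]
  [19, 34, 30, 0, 1, 16]
  [17, 20, 1, 1, 0, 14]
  [∞, ∞, ∞, -9, 13, 0]
D(4):
  [0, 15, 11, 11, 12, 17]
  [5, 0, 16, 16, 6, 2]
  [19, 34, 0, 0, 1, 13]
  [19, 34, 30, 0, 1, 16]
  [17, 20, 1, 1, 0, 14]
  [10, 25, 21, -9, -8, 0]
D(5):
  [0, 15, 11, 11, 12, 17]
  [5, 0, 7, 7, 6, 2]
  [18, 21, 0, 0, 1, 13]
  [18, 21, 2, 0, 1, 15]
  [17, 20, 1, 1, 0, 14]
  [9, 12, -7, -9, -8, 0]
D(6):
  [0, 15, 10, 8, 9, 17]
  [5, 0, -5, -7, -6, 2]
  [18, 21, 0, 0, 1, 13]
  [18, 21, 2, 0, 1, 15]
  [17, 20, 1, 1, 0, 14]
  [9, 12, -7, -9, -8, 0]
Answer: M*[4][5] = 1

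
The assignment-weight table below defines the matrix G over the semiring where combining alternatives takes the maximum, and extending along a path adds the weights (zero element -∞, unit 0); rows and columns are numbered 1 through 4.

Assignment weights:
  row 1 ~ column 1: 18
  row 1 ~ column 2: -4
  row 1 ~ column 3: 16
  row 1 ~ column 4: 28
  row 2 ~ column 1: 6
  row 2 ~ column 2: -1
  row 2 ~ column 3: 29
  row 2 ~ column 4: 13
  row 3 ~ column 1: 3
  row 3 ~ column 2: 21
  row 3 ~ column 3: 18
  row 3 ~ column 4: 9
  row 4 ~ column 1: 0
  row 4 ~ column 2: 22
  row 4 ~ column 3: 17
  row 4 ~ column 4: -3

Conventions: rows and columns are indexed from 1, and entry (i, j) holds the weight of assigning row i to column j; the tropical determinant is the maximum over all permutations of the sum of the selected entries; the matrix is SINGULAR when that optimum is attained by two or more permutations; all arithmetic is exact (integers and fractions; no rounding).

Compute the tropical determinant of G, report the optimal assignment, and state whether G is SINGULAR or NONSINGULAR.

σ = (1, 2, 3, 4): 18 + (-1) + 18 + (-3) = 32
σ = (1, 2, 4, 3): 18 + (-1) + 9 + 17 = 43
σ = (1, 3, 2, 4): 18 + 29 + 21 + (-3) = 65
σ = (1, 3, 4, 2): 18 + 29 + 9 + 22 = 78
σ = (1, 4, 2, 3): 18 + 13 + 21 + 17 = 69
σ = (1, 4, 3, 2): 18 + 13 + 18 + 22 = 71
σ = (2, 1, 3, 4): (-4) + 6 + 18 + (-3) = 17
σ = (2, 1, 4, 3): (-4) + 6 + 9 + 17 = 28
σ = (2, 3, 1, 4): (-4) + 29 + 3 + (-3) = 25
σ = (2, 3, 4, 1): (-4) + 29 + 9 + 0 = 34
σ = (2, 4, 1, 3): (-4) + 13 + 3 + 17 = 29
σ = (2, 4, 3, 1): (-4) + 13 + 18 + 0 = 27
σ = (3, 1, 2, 4): 16 + 6 + 21 + (-3) = 40
σ = (3, 1, 4, 2): 16 + 6 + 9 + 22 = 53
σ = (3, 2, 1, 4): 16 + (-1) + 3 + (-3) = 15
σ = (3, 2, 4, 1): 16 + (-1) + 9 + 0 = 24
σ = (3, 4, 1, 2): 16 + 13 + 3 + 22 = 54
σ = (3, 4, 2, 1): 16 + 13 + 21 + 0 = 50
σ = (4, 1, 2, 3): 28 + 6 + 21 + 17 = 72
σ = (4, 1, 3, 2): 28 + 6 + 18 + 22 = 74
σ = (4, 2, 1, 3): 28 + (-1) + 3 + 17 = 47
σ = (4, 2, 3, 1): 28 + (-1) + 18 + 0 = 45
σ = (4, 3, 1, 2): 28 + 29 + 3 + 22 = 82
σ = (4, 3, 2, 1): 28 + 29 + 21 + 0 = 78
Optimal value attained by: σ = (4, 3, 1, 2).
Answer: det⊕(G) = 82; verdict: NONSINGULAR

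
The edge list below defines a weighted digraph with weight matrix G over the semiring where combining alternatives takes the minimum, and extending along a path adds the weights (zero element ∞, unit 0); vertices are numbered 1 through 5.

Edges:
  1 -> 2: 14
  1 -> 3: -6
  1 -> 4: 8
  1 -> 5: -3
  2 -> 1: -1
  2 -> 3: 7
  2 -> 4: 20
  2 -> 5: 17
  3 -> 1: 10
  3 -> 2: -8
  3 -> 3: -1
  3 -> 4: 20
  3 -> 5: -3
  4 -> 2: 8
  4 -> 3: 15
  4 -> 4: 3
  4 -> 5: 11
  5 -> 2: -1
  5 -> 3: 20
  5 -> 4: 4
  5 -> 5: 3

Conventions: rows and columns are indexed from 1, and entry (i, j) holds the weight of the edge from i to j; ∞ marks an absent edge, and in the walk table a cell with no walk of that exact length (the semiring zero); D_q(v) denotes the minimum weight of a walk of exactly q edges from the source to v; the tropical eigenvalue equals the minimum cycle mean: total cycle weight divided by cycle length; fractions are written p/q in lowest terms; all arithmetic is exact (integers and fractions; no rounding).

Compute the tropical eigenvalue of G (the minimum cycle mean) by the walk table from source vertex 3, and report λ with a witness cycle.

q=0: [∞, ∞, 0, ∞, ∞]
q=1: [10, -8, -1, 20, -3]
q=2: [-9, -9, -2, 1, -4]
q=3: [-10, -10, -15, -1, -12]
q=4: [-11, -23, -16, -8, -18]
q=5: [-24, -24, -17, -14, -19]
Optimal cycle mean attained by: cycle 1->3->2->1, total (-6) + (-8) + (-1), length 3.
Answer: λ = -5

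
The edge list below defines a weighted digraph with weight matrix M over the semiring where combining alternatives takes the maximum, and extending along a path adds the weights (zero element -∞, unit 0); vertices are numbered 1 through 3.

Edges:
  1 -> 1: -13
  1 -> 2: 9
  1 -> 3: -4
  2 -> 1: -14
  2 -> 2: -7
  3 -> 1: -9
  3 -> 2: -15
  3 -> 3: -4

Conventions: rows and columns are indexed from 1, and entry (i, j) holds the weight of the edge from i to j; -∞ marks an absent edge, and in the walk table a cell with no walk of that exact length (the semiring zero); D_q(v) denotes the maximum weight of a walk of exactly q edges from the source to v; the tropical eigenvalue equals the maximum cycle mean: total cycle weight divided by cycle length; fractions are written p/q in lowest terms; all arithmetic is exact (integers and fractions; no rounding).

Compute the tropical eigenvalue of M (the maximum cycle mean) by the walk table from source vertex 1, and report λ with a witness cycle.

q=0: [0, -∞, -∞]
q=1: [-13, 9, -4]
q=2: [-5, 2, -8]
q=3: [-12, 4, -9]
Optimal cycle mean attained by: cycle 1->2->1, total 9 + (-14), length 2.
Answer: λ = -5/2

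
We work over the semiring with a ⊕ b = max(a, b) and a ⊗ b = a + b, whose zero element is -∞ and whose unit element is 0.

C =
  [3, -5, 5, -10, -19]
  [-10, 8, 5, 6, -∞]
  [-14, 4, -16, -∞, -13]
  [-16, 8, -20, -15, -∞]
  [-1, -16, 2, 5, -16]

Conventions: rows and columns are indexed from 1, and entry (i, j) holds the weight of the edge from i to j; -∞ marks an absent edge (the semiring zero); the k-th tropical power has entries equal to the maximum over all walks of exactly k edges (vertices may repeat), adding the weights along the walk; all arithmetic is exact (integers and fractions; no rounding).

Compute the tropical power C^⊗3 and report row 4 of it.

C^⊗2:
  [6, 9, 8, 1, -8]
  [-2, 16, 13, 14, -8]
  [-6, 12, 9, 10, -29]
  [-2, 16, 13, 14, -33]
  [2, 13, 4, -10, -11]
C^⊗3:
  [9, 17, 14, 15, -5]
  [6, 24, 21, 22, 0]
  [2, 20, 17, 18, -4]
  [6, 24, 21, 22, 0]
  [5, 21, 18, 19, -9]
Answer: row 4 of C^⊗3 = [6, 24, 21, 22, 0]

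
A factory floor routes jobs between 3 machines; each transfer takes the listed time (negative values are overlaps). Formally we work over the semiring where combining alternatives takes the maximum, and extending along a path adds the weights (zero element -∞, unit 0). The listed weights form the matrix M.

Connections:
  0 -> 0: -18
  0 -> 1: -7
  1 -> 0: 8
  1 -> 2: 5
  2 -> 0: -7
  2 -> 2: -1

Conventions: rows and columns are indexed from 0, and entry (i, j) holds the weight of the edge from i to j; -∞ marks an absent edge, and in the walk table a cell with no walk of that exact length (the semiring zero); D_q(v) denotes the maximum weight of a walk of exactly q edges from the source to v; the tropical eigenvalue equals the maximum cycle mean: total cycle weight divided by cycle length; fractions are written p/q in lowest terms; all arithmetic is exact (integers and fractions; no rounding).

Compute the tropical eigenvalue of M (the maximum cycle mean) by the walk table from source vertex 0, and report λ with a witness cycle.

q=0: [0, -∞, -∞]
q=1: [-18, -7, -∞]
q=2: [1, -25, -2]
q=3: [-9, -6, -3]
Optimal cycle mean attained by: cycle 0->1->0, total (-7) + 8, length 2.
Answer: λ = 1/2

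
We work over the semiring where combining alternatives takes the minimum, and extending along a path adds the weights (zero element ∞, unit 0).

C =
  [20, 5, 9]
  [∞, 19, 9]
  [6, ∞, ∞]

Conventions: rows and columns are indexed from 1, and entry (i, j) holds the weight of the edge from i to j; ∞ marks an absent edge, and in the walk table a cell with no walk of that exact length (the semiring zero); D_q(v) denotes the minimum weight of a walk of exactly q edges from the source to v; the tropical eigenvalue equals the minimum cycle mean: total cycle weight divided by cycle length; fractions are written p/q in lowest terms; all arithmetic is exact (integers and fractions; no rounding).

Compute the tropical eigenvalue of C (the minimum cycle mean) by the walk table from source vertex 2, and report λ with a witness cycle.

q=0: [∞, 0, ∞]
q=1: [∞, 19, 9]
q=2: [15, 38, 28]
q=3: [34, 20, 24]
Optimal cycle mean attained by: cycle 1->2->3->1, total 5 + 9 + 6, length 3.
Answer: λ = 20/3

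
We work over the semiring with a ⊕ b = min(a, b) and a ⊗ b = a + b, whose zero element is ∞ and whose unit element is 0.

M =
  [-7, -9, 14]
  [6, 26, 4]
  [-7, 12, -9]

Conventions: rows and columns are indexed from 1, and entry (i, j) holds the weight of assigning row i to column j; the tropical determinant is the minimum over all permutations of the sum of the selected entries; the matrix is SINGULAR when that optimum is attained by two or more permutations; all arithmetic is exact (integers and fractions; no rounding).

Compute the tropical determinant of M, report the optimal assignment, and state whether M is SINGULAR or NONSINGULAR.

σ = (1, 2, 3): (-7) + 26 + (-9) = 10
σ = (1, 3, 2): (-7) + 4 + 12 = 9
σ = (2, 1, 3): (-9) + 6 + (-9) = -12
σ = (2, 3, 1): (-9) + 4 + (-7) = -12
σ = (3, 1, 2): 14 + 6 + 12 = 32
σ = (3, 2, 1): 14 + 26 + (-7) = 33
Optimal value attained by: σ = (2, 1, 3).
Answer: det⊕(M) = -12; verdict: SINGULAR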